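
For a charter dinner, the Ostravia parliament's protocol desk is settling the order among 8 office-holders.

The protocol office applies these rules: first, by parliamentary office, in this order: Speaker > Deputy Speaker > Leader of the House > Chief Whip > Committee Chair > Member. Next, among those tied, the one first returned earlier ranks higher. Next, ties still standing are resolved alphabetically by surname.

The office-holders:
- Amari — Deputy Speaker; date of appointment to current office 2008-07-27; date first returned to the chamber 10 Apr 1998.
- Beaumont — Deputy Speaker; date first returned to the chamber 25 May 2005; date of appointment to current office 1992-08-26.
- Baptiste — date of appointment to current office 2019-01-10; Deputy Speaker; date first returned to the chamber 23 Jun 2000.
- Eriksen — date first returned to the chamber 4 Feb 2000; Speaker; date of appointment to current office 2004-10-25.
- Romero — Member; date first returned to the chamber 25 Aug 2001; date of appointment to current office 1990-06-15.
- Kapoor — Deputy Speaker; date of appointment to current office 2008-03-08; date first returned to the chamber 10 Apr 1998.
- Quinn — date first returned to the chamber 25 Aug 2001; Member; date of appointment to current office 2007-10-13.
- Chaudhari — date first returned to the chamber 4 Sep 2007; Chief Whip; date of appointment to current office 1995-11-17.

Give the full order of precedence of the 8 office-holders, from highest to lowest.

Eriksen, Amari, Kapoor, Baptiste, Beaumont, Chaudhari, Quinn, Romero

By parliamentary office: Eriksen (Speaker); then Amari, Kapoor, Baptiste and Beaumont (Deputy Speaker); then Chaudhari (Chief Whip); then Quinn and Romero (Member).
Among Amari, Kapoor, Baptiste and Beaumont, by date first returned to the chamber (earlier first): Amari and Kapoor (10 Apr 1998) before Baptiste (23 Jun 2000) before Beaumont (25 May 2005).
Among Amari and Kapoor, alphabetically by surname: Amari before Kapoor.
Quinn and Romero both have date first returned to the chamber 25 Aug 2001, so the next rule applies.
Among Quinn and Romero, alphabetically by surname: Quinn before Romero.
Full order: Eriksen, Amari, Kapoor, Baptiste, Beaumont, Chaudhari, Quinn, Romero.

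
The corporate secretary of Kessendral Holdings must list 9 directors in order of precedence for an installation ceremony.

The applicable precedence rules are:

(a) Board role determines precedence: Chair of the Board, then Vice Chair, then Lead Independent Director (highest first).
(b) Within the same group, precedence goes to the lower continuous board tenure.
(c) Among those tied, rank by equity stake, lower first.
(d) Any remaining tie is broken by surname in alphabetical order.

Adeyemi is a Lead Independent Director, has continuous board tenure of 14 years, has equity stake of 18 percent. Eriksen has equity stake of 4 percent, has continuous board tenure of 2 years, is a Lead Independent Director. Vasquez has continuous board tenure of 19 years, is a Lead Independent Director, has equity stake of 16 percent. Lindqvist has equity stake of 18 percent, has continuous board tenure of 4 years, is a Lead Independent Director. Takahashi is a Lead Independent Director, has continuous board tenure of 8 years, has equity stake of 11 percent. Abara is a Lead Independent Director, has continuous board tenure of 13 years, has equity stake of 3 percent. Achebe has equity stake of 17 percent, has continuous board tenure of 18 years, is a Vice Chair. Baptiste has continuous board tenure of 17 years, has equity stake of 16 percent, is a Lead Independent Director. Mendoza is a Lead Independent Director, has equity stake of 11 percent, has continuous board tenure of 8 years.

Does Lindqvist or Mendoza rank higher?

Lindqvist

By board role: Achebe (Vice Chair); then Eriksen, Lindqvist, Mendoza, Takahashi, Abara, Adeyemi, Baptiste and Vasquez (Lead Independent Director).
Among Eriksen, Lindqvist, Mendoza, Takahashi, Abara, Adeyemi, Baptiste and Vasquez, by continuous board tenure (lower first): Eriksen (2 years) before Lindqvist (4 years) before Mendoza and Takahashi (8 years) before Abara (13 years) before Adeyemi (14 years) before Baptiste (17 years) before Vasquez (19 years).
Mendoza and Takahashi both have equity stake 11 percent, so the next rule applies.
Among Mendoza and Takahashi, alphabetically by surname: Mendoza before Takahashi.
So Lindqvist takes precedence.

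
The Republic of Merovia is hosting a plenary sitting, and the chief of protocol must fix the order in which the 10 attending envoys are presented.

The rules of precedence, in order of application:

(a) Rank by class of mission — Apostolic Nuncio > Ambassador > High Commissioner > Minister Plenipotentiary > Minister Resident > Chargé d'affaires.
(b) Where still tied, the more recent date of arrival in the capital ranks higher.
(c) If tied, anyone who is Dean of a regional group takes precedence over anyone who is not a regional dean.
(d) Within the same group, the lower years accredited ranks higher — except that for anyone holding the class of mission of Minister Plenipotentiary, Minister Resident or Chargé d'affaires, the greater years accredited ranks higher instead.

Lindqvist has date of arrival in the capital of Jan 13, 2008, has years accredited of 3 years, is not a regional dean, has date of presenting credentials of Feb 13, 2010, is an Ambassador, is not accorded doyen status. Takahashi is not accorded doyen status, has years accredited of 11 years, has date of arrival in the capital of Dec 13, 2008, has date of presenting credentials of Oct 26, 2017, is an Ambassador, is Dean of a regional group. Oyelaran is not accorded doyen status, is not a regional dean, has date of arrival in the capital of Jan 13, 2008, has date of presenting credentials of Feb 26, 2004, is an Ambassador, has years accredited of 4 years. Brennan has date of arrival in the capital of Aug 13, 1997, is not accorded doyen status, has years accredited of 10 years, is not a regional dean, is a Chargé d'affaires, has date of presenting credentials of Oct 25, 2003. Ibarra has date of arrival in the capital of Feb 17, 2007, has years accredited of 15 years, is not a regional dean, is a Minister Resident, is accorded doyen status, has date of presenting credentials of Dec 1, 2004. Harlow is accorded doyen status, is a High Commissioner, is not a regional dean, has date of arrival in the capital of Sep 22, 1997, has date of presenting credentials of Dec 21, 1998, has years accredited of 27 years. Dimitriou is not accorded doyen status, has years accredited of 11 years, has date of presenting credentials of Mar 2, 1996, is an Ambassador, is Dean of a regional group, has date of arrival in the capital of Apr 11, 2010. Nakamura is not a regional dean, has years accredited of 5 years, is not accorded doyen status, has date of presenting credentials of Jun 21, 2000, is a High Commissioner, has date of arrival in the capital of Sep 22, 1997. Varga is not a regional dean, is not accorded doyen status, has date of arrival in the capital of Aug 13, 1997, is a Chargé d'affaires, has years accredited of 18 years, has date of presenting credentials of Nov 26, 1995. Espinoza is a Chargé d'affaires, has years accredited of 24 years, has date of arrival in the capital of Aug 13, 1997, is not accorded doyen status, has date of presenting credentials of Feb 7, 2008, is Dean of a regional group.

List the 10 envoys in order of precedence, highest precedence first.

By class of mission: Dimitriou, Takahashi, Lindqvist and Oyelaran (Ambassador); then Nakamura and Harlow (High Commissioner); then Ibarra (Minister Resident); then Espinoza, Varga and Brennan (Chargé d'affaires).
Among Dimitriou, Takahashi, Lindqvist and Oyelaran, by date of arrival in the capital (later first): Dimitriou (Apr 11, 2010) before Takahashi (Dec 13, 2008) before Lindqvist and Oyelaran (Jan 13, 2008).
Lindqvist and Oyelaran are each not a regional dean, so the next rule applies.
Among Lindqvist and Oyelaran, by years accredited (lower first): Lindqvist (3 years) before Oyelaran (4 years).
Nakamura and Harlow both have date of arrival in the capital Sep 22, 1997, so the next rule applies.
Nakamura and Harlow are each not a regional dean, so the next rule applies.
Among Nakamura and Harlow, by years accredited (lower first): Nakamura (5 years) before Harlow (27 years).
Espinoza, Varga and Brennan all have date of arrival in the capital Aug 13, 1997, so the next rule applies.
Among Espinoza, Varga and Brennan, Dean of a regional group before not a regional dean: Espinoza (Dean of a regional group) before Varga and Brennan (not a regional dean).
Among Varga and Brennan, by years accredited (higher first) (reversed rule for this group): Varga (18 years) before Brennan (10 years).
Full order: Dimitriou, Takahashi, Lindqvist, Oyelaran, Nakamura, Harlow, Ibarra, Espinoza, Varga, Brennan.

Dimitriou, Takahashi, Lindqvist, Oyelaran, Nakamura, Harlow, Ibarra, Espinoza, Varga, Brennan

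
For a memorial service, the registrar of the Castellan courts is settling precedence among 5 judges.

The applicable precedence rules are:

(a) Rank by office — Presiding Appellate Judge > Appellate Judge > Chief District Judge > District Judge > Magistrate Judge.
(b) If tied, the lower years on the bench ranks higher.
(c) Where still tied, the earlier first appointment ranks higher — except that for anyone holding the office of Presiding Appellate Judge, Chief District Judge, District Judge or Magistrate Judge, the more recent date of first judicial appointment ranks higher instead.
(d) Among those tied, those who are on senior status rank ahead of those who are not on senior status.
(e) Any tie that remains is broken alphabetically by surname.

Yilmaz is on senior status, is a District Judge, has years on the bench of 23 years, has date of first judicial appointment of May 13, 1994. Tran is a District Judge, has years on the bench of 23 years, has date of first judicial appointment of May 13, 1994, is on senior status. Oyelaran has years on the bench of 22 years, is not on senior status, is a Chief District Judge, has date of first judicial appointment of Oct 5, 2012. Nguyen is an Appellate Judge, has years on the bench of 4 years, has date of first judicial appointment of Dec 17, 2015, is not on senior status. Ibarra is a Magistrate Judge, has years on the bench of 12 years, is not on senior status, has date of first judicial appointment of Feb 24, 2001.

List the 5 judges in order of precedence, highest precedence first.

By office: Nguyen (Appellate Judge); then Oyelaran (Chief District Judge); then Tran and Yilmaz (District Judge); then Ibarra (Magistrate Judge).
Tran and Yilmaz both have years on the bench 23 years, so the next rule applies.
Tran and Yilmaz both have date of first judicial appointment May 13, 1994, so the next rule applies.
Tran and Yilmaz are each on senior status, so the next rule applies.
Among Tran and Yilmaz, alphabetically by surname: Tran before Yilmaz.
Full order: Nguyen, Oyelaran, Tran, Yilmaz, Ibarra.

Nguyen, Oyelaran, Tran, Yilmaz, Ibarra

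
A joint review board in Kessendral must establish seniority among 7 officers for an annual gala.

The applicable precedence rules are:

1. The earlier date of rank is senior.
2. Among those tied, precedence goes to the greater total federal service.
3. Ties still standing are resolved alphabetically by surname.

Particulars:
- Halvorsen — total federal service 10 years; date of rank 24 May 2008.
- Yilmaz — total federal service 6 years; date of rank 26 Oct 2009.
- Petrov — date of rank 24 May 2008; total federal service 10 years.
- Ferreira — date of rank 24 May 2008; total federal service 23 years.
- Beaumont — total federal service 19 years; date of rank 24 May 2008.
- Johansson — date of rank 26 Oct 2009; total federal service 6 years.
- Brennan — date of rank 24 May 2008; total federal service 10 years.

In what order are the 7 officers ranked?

By date of rank (earlier first): Ferreira, Beaumont, Brennan, Halvorsen and Petrov (each 24 May 2008); then Johansson and Yilmaz (both 26 Oct 2009).
Among Ferreira, Beaumont, Brennan, Halvorsen and Petrov, by total federal service (higher first): Ferreira (23 years) before Beaumont (19 years) before Brennan, Halvorsen and Petrov (10 years).
Among Brennan, Halvorsen and Petrov, alphabetically by surname: Brennan before Halvorsen before Petrov.
Johansson and Yilmaz both have total federal service 6 years, so the next rule applies.
Among Johansson and Yilmaz, alphabetically by surname: Johansson before Yilmaz.
Full order: Ferreira, Beaumont, Brennan, Halvorsen, Petrov, Johansson, Yilmaz.

Ferreira, Beaumont, Brennan, Halvorsen, Petrov, Johansson, Yilmaz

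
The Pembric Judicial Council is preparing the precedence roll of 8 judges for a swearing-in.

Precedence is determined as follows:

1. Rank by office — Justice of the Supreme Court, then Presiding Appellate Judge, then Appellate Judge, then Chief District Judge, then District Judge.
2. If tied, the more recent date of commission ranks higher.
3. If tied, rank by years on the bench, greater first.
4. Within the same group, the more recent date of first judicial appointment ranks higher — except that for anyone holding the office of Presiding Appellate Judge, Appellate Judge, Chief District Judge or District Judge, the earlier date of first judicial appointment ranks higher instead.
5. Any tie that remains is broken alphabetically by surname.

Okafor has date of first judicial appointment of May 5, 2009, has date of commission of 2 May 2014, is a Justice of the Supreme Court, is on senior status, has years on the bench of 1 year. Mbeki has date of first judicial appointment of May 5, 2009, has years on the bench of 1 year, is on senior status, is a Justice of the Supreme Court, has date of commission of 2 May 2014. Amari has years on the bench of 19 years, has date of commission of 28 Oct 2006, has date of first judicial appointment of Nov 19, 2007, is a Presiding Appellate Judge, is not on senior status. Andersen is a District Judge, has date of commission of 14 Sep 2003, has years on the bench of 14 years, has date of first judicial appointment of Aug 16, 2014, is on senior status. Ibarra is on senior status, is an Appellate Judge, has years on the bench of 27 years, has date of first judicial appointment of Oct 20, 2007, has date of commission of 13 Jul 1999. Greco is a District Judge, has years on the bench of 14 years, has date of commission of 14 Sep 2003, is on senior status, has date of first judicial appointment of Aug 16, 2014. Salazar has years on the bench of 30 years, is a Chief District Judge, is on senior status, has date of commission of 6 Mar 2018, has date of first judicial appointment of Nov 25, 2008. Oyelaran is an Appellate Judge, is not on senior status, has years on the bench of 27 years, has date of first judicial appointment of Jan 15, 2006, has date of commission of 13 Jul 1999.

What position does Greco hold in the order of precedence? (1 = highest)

By office: Mbeki and Okafor (Justice of the Supreme Court); then Amari (Presiding Appellate Judge); then Oyelaran and Ibarra (Appellate Judge); then Salazar (Chief District Judge); then Andersen and Greco (District Judge).
Mbeki and Okafor both have date of commission 2 May 2014, so the next rule applies.
Mbeki and Okafor both have years on the bench 1 year, so the next rule applies.
Mbeki and Okafor both have date of first judicial appointment May 5, 2009, so the next rule applies.
Among Mbeki and Okafor, alphabetically by surname: Mbeki before Okafor.
Oyelaran and Ibarra both have date of commission 13 Jul 1999, so the next rule applies.
Oyelaran and Ibarra both have years on the bench 27 years, so the next rule applies.
Among Oyelaran and Ibarra, by date of first judicial appointment (earlier first) (reversed rule for this group): Oyelaran (Jan 15, 2006) before Ibarra (Oct 20, 2007).
Andersen and Greco both have date of commission 14 Sep 2003, so the next rule applies.
Andersen and Greco both have years on the bench 14 years, so the next rule applies.
Andersen and Greco both have date of first judicial appointment Aug 16, 2014, so the next rule applies.
Among Andersen and Greco, alphabetically by surname: Andersen before Greco.
Order: Mbeki, Okafor, Amari, Oyelaran, Ibarra, Salazar, Andersen, Greco. So position 8.

8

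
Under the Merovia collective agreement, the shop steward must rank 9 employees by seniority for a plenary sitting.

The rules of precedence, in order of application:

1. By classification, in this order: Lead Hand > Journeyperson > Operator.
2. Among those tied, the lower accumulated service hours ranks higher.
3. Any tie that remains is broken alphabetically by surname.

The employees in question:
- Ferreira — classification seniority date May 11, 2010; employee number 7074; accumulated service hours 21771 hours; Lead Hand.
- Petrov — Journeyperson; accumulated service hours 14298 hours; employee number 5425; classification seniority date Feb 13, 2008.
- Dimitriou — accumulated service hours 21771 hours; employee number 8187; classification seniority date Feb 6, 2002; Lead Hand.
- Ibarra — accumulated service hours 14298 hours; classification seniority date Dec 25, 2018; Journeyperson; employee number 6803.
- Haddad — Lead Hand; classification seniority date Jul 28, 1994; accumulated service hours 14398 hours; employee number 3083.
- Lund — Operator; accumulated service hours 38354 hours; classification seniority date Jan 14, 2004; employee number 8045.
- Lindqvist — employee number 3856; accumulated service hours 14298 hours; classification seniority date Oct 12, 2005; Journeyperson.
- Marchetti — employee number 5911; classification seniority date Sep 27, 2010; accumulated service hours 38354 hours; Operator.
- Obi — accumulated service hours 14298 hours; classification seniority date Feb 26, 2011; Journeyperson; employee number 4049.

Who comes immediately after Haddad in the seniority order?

Dimitriou

By classification: Haddad, Dimitriou and Ferreira (Lead Hand); then Ibarra, Lindqvist, Obi and Petrov (Journeyperson); then Lund and Marchetti (Operator).
Among Haddad, Dimitriou and Ferreira, by accumulated service hours (lower first): Haddad (14398 hours) before Dimitriou and Ferreira (21771 hours).
Among Dimitriou and Ferreira, alphabetically by surname: Dimitriou before Ferreira.
Ibarra, Lindqvist, Obi and Petrov all have accumulated service hours 14298 hours, so the next rule applies.
Among Ibarra, Lindqvist, Obi and Petrov, alphabetically by surname: Ibarra before Lindqvist before Obi before Petrov.
Lund and Marchetti both have accumulated service hours 38354 hours, so the next rule applies.
Among Lund and Marchetti, alphabetically by surname: Lund before Marchetti.
Order: Haddad, Dimitriou, Ferreira, Ibarra, Lindqvist, Obi, Petrov, Lund, Marchetti.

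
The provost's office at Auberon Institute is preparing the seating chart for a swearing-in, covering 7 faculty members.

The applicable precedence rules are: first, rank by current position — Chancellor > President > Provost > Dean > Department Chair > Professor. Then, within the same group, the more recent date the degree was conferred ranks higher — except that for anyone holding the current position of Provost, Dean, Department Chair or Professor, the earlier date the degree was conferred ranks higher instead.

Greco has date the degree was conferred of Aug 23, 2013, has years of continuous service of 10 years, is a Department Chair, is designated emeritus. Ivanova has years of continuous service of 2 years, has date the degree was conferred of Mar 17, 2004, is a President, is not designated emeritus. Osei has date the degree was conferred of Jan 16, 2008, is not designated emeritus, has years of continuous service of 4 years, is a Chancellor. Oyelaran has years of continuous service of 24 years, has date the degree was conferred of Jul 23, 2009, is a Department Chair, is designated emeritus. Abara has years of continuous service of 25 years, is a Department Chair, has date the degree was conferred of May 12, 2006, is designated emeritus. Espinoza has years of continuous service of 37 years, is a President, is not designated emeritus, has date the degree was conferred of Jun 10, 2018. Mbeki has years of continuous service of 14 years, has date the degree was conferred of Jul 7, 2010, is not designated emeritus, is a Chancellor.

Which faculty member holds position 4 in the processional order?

Ivanova

By current position: Mbeki and Osei (Chancellor); then Espinoza and Ivanova (President); then Abara, Oyelaran and Greco (Department Chair).
Among Mbeki and Osei, by date the degree was conferred (later first): Mbeki (Jul 7, 2010) before Osei (Jan 16, 2008).
Among Espinoza and Ivanova, by date the degree was conferred (later first): Espinoza (Jun 10, 2018) before Ivanova (Mar 17, 2004).
Among Abara, Oyelaran and Greco, by date the degree was conferred (earlier first) (reversed rule for this group): Abara (May 12, 2006) before Oyelaran (Jul 23, 2009) before Greco (Aug 23, 2013).
Order: Mbeki, Osei, Espinoza, Ivanova, Abara, Oyelaran, Greco.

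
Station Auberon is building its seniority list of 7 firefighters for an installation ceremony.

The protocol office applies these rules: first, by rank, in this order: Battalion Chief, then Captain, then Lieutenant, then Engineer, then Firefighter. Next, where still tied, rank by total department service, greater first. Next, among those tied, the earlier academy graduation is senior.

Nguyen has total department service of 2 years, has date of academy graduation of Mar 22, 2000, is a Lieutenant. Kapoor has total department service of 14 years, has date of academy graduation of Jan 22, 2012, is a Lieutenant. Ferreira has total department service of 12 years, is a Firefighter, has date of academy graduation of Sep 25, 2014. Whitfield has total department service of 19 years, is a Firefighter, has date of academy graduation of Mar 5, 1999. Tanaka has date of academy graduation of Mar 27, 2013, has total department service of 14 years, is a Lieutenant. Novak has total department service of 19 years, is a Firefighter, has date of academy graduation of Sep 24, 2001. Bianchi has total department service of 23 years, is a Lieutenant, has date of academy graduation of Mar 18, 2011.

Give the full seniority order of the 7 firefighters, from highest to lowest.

By rank: Bianchi, Kapoor, Tanaka and Nguyen (Lieutenant); then Whitfield, Novak and Ferreira (Firefighter).
Among Bianchi, Kapoor, Tanaka and Nguyen, by total department service (higher first): Bianchi (23 years) before Kapoor and Tanaka (14 years) before Nguyen (2 years).
Among Kapoor and Tanaka, by date of academy graduation (earlier first): Kapoor (Jan 22, 2012) before Tanaka (Mar 27, 2013).
Among Whitfield, Novak and Ferreira, by total department service (higher first): Whitfield and Novak (19 years) before Ferreira (12 years).
Among Whitfield and Novak, by date of academy graduation (earlier first): Whitfield (Mar 5, 1999) before Novak (Sep 24, 2001).
Full order: Bianchi, Kapoor, Tanaka, Nguyen, Whitfield, Novak, Ferreira.

Bianchi, Kapoor, Tanaka, Nguyen, Whitfield, Novak, Ferreira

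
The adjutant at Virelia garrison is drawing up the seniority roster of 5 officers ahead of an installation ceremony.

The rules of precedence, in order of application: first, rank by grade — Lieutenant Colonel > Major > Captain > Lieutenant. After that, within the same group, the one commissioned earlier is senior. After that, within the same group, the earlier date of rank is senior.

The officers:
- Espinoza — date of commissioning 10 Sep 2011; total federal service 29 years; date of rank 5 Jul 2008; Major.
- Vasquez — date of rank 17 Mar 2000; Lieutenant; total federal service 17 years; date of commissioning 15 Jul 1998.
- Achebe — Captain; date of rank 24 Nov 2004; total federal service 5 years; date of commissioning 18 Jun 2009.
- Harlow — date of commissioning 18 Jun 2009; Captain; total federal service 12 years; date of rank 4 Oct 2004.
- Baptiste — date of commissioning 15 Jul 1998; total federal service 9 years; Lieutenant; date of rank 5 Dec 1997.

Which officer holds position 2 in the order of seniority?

Harlow

By grade: Espinoza (Major); then Harlow and Achebe (Captain); then Baptiste and Vasquez (Lieutenant).
Harlow and Achebe both have date of commissioning 18 Jun 2009, so the next rule applies.
Among Harlow and Achebe, by date of rank (earlier first): Harlow (4 Oct 2004) before Achebe (24 Nov 2004).
Baptiste and Vasquez both have date of commissioning 15 Jul 1998, so the next rule applies.
Among Baptiste and Vasquez, by date of rank (earlier first): Baptiste (5 Dec 1997) before Vasquez (17 Mar 2000).
Order: Espinoza, Harlow, Achebe, Baptiste, Vasquez.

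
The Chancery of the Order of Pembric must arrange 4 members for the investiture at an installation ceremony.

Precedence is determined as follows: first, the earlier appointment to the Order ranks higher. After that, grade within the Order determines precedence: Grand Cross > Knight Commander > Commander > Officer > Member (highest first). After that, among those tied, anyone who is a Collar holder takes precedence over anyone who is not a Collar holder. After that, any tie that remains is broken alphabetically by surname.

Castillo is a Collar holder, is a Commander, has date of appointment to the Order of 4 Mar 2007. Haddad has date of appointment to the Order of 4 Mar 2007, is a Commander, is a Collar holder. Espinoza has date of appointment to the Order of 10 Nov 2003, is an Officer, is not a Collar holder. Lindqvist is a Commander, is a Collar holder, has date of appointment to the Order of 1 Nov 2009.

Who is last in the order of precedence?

Lindqvist

By date of appointment to the Order (earlier first): Espinoza (10 Nov 2003); then Castillo and Haddad (both 4 Mar 2007); then Lindqvist (1 Nov 2009).
Castillo and Haddad are each Commander, so the next rule applies.
Castillo and Haddad are each a Collar holder, so the next rule applies.
Among Castillo and Haddad, alphabetically by surname: Castillo before Haddad.
Order: Espinoza, Castillo, Haddad, Lindqvist.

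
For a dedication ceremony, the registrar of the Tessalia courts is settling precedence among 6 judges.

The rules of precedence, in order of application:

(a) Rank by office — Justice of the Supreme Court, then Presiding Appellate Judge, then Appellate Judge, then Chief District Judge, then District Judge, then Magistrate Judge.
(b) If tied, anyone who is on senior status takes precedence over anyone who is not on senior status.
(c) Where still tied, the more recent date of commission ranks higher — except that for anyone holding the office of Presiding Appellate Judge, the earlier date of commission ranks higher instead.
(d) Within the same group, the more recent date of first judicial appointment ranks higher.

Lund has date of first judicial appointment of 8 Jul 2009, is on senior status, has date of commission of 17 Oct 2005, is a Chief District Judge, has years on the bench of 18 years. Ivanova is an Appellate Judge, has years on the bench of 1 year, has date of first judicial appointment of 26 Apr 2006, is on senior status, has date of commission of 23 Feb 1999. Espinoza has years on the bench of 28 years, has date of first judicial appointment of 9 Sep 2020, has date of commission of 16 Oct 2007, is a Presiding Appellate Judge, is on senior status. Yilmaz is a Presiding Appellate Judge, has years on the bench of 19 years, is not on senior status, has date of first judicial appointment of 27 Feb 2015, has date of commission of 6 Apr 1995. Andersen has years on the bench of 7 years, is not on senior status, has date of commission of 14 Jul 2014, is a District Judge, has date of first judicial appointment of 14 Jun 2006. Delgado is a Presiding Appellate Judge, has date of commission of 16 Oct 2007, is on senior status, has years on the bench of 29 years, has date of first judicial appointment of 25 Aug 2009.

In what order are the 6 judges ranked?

Espinoza, Delgado, Yilmaz, Ivanova, Lund, Andersen

By office: Espinoza, Delgado and Yilmaz (Presiding Appellate Judge); then Ivanova (Appellate Judge); then Lund (Chief District Judge); then Andersen (District Judge).
Among Espinoza, Delgado and Yilmaz, on senior status before not on senior status: Espinoza and Delgado (on senior status) before Yilmaz (not on senior status).
Espinoza and Delgado both have date of commission 16 Oct 2007, so the next rule applies.
Among Espinoza and Delgado, by date of first judicial appointment (later first): Espinoza (9 Sep 2020) before Delgado (25 Aug 2009).
Full order: Espinoza, Delgado, Yilmaz, Ivanova, Lund, Andersen.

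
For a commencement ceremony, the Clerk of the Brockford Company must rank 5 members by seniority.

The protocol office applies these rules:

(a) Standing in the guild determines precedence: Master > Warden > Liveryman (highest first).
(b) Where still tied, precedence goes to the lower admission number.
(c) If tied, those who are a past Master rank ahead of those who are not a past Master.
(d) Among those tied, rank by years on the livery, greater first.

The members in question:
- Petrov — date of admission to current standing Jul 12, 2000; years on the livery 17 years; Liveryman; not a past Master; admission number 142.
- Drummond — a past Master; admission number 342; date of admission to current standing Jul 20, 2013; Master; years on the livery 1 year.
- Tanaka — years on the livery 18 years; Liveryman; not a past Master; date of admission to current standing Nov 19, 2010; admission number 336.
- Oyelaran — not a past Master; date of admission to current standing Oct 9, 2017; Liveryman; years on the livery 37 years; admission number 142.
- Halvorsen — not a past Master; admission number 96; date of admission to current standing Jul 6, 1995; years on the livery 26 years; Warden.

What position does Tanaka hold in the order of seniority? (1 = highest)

5

By standing in the guild: Drummond (Master); then Halvorsen (Warden); then Oyelaran, Petrov and Tanaka (Liveryman).
Among Oyelaran, Petrov and Tanaka, by admission number (lower first): Oyelaran and Petrov (142) before Tanaka (336).
Oyelaran and Petrov are each not a past Master, so the next rule applies.
Among Oyelaran and Petrov, by years on the livery (higher first): Oyelaran (37 years) before Petrov (17 years).
Order: Drummond, Halvorsen, Oyelaran, Petrov, Tanaka. So position 5.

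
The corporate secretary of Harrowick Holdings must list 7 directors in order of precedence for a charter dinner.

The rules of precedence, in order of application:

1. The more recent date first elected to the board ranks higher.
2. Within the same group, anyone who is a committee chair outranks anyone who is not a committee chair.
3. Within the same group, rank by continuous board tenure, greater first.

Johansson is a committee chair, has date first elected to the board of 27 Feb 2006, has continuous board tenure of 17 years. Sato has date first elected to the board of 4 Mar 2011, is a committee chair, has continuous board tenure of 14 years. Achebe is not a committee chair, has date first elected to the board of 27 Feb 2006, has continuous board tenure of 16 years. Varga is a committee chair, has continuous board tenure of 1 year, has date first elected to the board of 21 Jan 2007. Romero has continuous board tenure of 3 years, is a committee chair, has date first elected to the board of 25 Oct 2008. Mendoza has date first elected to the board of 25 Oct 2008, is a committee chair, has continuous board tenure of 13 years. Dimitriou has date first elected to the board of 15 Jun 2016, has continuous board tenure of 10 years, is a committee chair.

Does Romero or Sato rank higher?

Sato

By date first elected to the board (later first): Dimitriou (15 Jun 2016); then Sato (4 Mar 2011); then Mendoza and Romero (both 25 Oct 2008); then Varga (21 Jan 2007); then Johansson and Achebe (both 27 Feb 2006).
Mendoza and Romero are each a committee chair, so the next rule applies.
Among Mendoza and Romero, by continuous board tenure (higher first): Mendoza (13 years) before Romero (3 years).
Among Johansson and Achebe, a committee chair before not a committee chair: Johansson (a committee chair) before Achebe (not a committee chair).
So Sato takes precedence.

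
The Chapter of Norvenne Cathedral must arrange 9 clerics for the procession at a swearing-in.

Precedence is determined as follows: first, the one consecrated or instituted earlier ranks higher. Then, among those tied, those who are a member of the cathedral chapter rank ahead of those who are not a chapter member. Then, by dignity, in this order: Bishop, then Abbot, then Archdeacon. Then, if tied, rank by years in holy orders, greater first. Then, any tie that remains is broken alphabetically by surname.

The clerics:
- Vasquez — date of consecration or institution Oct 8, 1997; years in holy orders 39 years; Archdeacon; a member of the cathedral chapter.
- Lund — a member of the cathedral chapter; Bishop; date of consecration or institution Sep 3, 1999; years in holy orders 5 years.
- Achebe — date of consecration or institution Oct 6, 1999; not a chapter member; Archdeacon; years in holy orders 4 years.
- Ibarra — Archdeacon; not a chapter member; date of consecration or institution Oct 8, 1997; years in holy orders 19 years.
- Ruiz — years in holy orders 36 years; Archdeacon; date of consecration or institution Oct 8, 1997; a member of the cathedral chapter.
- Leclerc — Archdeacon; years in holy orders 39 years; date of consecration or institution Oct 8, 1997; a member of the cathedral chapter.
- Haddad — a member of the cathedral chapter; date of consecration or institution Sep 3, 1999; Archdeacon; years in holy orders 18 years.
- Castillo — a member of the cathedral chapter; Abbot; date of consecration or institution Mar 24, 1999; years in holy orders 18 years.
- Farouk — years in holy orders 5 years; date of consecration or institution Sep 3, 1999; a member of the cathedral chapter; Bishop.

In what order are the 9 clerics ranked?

Leclerc, Vasquez, Ruiz, Ibarra, Castillo, Farouk, Lund, Haddad, Achebe

By date of consecration or institution (earlier first): Leclerc, Vasquez, Ruiz and Ibarra (each Oct 8, 1997); then Castillo (Mar 24, 1999); then Farouk, Lund and Haddad (each Sep 3, 1999); then Achebe (Oct 6, 1999).
Among Leclerc, Vasquez, Ruiz and Ibarra, a member of the cathedral chapter before not a chapter member: Leclerc, Vasquez and Ruiz (a member of the cathedral chapter) before Ibarra (not a chapter member).
Leclerc, Vasquez and Ruiz are each Archdeacon, so the next rule applies.
Among Leclerc, Vasquez and Ruiz, by years in holy orders (higher first): Leclerc and Vasquez (39 years) before Ruiz (36 years).
Among Leclerc and Vasquez, alphabetically by surname: Leclerc before Vasquez.
Farouk, Lund and Haddad are each a member of the cathedral chapter, so the next rule applies.
Among Farouk, Lund and Haddad, by dignity: Farouk and Lund (Bishop) before Haddad (Archdeacon).
Farouk and Lund both have years in holy orders 5 years, so the next rule applies.
Among Farouk and Lund, alphabetically by surname: Farouk before Lund.
Full order: Leclerc, Vasquez, Ruiz, Ibarra, Castillo, Farouk, Lund, Haddad, Achebe.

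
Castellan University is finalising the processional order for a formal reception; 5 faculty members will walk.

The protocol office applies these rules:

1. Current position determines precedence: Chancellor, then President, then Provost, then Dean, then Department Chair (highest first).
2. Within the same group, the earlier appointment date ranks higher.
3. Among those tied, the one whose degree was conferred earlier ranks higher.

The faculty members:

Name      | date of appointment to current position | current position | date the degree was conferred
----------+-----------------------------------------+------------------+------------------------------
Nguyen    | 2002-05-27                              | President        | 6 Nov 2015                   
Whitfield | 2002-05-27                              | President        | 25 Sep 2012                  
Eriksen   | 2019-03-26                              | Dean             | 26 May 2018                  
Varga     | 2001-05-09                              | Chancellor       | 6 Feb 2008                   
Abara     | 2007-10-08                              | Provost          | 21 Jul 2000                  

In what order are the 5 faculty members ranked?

By current position: Varga (Chancellor); then Whitfield and Nguyen (President); then Abara (Provost); then Eriksen (Dean).
Whitfield and Nguyen both have date of appointment to current position 2002-05-27, so the next rule applies.
Among Whitfield and Nguyen, by date the degree was conferred (earlier first): Whitfield (25 Sep 2012) before Nguyen (6 Nov 2015).
Full order: Varga, Whitfield, Nguyen, Abara, Eriksen.

Varga, Whitfield, Nguyen, Abara, Eriksen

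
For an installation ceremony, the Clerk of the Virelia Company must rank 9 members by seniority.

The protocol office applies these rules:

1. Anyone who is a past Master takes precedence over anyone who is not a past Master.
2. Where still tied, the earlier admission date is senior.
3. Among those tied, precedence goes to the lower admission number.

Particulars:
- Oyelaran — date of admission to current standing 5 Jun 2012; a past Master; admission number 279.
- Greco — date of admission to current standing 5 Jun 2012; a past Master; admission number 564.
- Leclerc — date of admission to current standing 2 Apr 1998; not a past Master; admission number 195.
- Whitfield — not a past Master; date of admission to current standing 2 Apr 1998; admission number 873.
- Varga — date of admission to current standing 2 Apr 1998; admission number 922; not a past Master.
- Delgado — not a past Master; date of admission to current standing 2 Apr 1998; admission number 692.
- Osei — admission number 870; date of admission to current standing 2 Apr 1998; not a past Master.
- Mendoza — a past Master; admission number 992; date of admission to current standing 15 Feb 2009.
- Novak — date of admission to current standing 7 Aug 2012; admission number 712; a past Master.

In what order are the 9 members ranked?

By the first rule: Mendoza, Oyelaran, Greco and Novak (each a past Master); then Leclerc, Delgado, Osei, Whitfield and Varga (each not a past Master).
Among Mendoza, Oyelaran, Greco and Novak, by date of admission to current standing (earlier first): Mendoza (15 Feb 2009) before Oyelaran and Greco (5 Jun 2012) before Novak (7 Aug 2012).
Among Oyelaran and Greco, by admission number (lower first): Oyelaran (279) before Greco (564).
Leclerc, Delgado, Osei, Whitfield and Varga all have date of admission to current standing 2 Apr 1998, so the next rule applies.
Among Leclerc, Delgado, Osei, Whitfield and Varga, by admission number (lower first): Leclerc (195) before Delgado (692) before Osei (870) before Whitfield (873) before Varga (922).
Full order: Mendoza, Oyelaran, Greco, Novak, Leclerc, Delgado, Osei, Whitfield, Varga.

Mendoza, Oyelaran, Greco, Novak, Leclerc, Delgado, Osei, Whitfield, Varga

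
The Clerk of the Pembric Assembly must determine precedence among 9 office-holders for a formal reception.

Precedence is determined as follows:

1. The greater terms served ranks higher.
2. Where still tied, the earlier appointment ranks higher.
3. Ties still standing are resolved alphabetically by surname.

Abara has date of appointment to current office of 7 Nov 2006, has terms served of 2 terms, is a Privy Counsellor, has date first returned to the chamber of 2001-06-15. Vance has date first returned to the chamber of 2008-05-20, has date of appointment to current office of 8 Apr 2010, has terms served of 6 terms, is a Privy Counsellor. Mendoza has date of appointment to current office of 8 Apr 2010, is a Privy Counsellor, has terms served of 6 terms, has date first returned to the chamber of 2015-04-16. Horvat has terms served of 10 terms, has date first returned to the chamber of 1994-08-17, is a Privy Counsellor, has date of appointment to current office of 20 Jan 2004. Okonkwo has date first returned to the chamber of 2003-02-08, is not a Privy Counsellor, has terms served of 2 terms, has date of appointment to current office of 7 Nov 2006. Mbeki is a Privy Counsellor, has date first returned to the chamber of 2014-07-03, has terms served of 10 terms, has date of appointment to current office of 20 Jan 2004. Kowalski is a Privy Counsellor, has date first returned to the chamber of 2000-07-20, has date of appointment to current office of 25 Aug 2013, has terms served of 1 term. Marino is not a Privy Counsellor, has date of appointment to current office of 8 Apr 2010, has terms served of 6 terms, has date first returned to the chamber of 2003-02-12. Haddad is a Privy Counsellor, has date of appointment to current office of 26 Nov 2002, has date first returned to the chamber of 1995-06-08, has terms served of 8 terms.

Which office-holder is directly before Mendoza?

By terms served (higher first): Horvat and Mbeki (both 10 terms); then Haddad (8 terms); then Marino, Mendoza and Vance (each 6 terms); then Abara and Okonkwo (both 2 terms); then Kowalski (1 term).
Horvat and Mbeki both have date of appointment to current office 20 Jan 2004, so the next rule applies.
Among Horvat and Mbeki, alphabetically by surname: Horvat before Mbeki.
Marino, Mendoza and Vance all have date of appointment to current office 8 Apr 2010, so the next rule applies.
Among Marino, Mendoza and Vance, alphabetically by surname: Marino before Mendoza before Vance.
Abara and Okonkwo both have date of appointment to current office 7 Nov 2006, so the next rule applies.
Among Abara and Okonkwo, alphabetically by surname: Abara before Okonkwo.
Order: Horvat, Mbeki, Haddad, Marino, Mendoza, Vance, Abara, Okonkwo, Kowalski.

Marino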